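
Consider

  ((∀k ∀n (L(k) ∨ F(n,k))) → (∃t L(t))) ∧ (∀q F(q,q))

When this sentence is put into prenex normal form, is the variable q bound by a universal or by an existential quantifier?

universal

Eliminate → and ↔ using ¬ and ∨.
  (¬(∀k ∀n (L(k) ∨ F(n,k))) ∨ (∃t L(t))) ∧ (∀q F(q,q))
Push ¬ through the quantifiers and connectives to reach negation normal form:
  ((∃k ∃n (¬L(k) ∧ ¬F(n,k))) ∨ (∃t L(t))) ∧ (∀q F(q,q))
Pull the quantifiers to the front (each side's bound variable is not free in the other side):
  ∃k ∃n ∃t ∀q ((¬L(k) ∧ ¬F(n,k) ∨ L(t)) ∧ F(q,q))
The quantifier ∀q sits under an even number of negations (counting the antecedent side of each →), so it remains universal.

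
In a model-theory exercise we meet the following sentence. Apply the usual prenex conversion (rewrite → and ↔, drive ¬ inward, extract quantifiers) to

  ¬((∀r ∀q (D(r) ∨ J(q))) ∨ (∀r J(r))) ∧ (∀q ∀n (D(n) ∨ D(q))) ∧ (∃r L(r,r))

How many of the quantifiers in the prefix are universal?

2

Push ¬ through the quantifiers and connectives to reach negation normal form:
  (∃r ∃q (¬D(r) ∧ ¬J(q))) ∧ (∃r ¬J(r)) ∧ (∀q ∀n (D(n) ∨ D(q))) ∧ (∃r L(r,r))
Give each quantifier a distinct variable: r↦c, q↦u, r↦v.
  (∃r ∃q (¬D(r) ∧ ¬J(q))) ∧ (∃c ¬J(c)) ∧ (∀u ∀n (D(n) ∨ D(u))) ∧ (∃v L(v,v))
Finally move all quantifiers to the prefix:
  ∃r ∃q ∃c ∀u ∀n ∃v (¬D(r) ∧ ¬J(q) ∧ ¬J(c) ∧ (D(n) ∨ D(u)) ∧ L(v,v))
The prefix is ∃r ∃q ∃c ∀u ∀n ∃v: 2 universal, 4 existential.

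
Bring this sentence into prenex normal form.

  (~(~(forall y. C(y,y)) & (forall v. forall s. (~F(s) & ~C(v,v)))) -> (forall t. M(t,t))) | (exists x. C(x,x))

exists y. forall v. forall s. forall t. exists x. (~C(y,y) & ~F(s) & ~C(v,v) | M(t,t) | C(x,x))

First replace A → B with ¬A ∨ B.
  ~~(~(forall y. C(y,y)) & (forall v. forall s. (~F(s) & ~C(v,v)))) | (forall t. M(t,t)) | (exists x. C(x,x))
Move each ¬ inward, flipping quantifiers it crosses:
  (exists y. ~C(y,y)) & (forall v. forall s. (~F(s) & ~C(v,v))) | (forall t. M(t,t)) | (exists x. C(x,x))
All bound variables are already distinct, so no renaming is needed.
Finally move all quantifiers to the prefix:
  exists y. forall v. forall s. forall t. exists x. (~C(y,y) & ~F(s) & ~C(v,v) | M(t,t) | C(x,x))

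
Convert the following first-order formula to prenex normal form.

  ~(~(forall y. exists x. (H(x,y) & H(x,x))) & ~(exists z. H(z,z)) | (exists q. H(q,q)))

Move each ¬ inward, flipping quantifiers it crosses:
  ((forall y. exists x. (H(x,y) & H(x,x))) | (exists z. H(z,z))) & (forall q. ~H(q,q))
Extract every quantifier outward, since the variables are now distinct and don't occur free across branches:
  forall y. exists x. exists z. forall q. ((H(x,y) & H(x,x) | H(z,z)) & ~H(q,q))

forall y. exists x. exists z. forall q. ((H(x,y) & H(x,x) | H(z,z)) & ~H(q,q))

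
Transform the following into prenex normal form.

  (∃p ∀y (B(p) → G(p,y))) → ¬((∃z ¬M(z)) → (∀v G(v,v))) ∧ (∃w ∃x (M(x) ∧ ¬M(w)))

∀p ∃y ∃z ∃v ∃w ∃x (B(p) ∧ ¬G(p,y) ∨ ¬M(z) ∧ ¬G(v,v) ∧ M(x) ∧ ¬M(w))

Rewrite implications/biconditionals: A → B as ¬A ∨ B.
  ¬(∃p ∀y (¬B(p) ∨ G(p,y))) ∨ ¬(¬(∃z ¬M(z)) ∨ (∀v G(v,v))) ∧ (∃w ∃x (M(x) ∧ ¬M(w)))
Push ¬ through the quantifiers and connectives to reach negation normal form:
  (∀p ∃y (B(p) ∧ ¬G(p,y))) ∨ (∃z ¬M(z)) ∧ (∃v ¬G(v,v)) ∧ (∃w ∃x (M(x) ∧ ¬M(w)))
Extract every quantifier outward, since the variables are now distinct and don't occur free across branches:
  ∀p ∃y ∃z ∃v ∃w ∃x (B(p) ∧ ¬G(p,y) ∨ ¬M(z) ∧ ¬G(v,v) ∧ M(x) ∧ ¬M(w))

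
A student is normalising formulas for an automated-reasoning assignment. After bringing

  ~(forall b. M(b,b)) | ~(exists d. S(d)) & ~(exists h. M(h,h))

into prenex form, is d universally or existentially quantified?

universal

Push ¬ through the quantifiers and connectives to reach negation normal form:
  (exists b. ~M(b,b)) | (forall d. ~S(d)) & (forall h. ~M(h,h))
All bound variables are already distinct, so no renaming is needed.
Finally move all quantifiers to the prefix:
  exists b. forall d. forall h. (~M(b,b) | ~S(d) & ~M(h,h))
The quantifier exists d sits under an odd number of negations, so it flips to forall d.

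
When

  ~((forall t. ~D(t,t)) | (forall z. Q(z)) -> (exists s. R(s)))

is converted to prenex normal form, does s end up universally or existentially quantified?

Rewrite implications/biconditionals: A → B as ¬A ∨ B.
  ~(~((forall t. ~D(t,t)) | (forall z. Q(z))) | (exists s. R(s)))
Move each ¬ inward, flipping quantifiers it crosses:
  ((forall t. ~D(t,t)) | (forall z. Q(z))) & (forall s. ~R(s))
All bound variables are already distinct, so no renaming is needed.
Extract every quantifier outward, since the variables are now distinct and don't occur free across branches:
  forall t. forall z. forall s. ((~D(t,t) | Q(z)) & ~R(s))
The quantifier exists s sits under an odd number of negations (counting the antecedent side of each →), so it flips to forall s.

universal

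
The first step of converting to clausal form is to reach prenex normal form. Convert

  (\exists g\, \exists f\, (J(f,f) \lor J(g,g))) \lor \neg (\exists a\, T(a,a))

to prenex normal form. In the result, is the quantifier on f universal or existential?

existential

Drive negations inward (¬∀x A ≡ ∃x ¬A, ¬∃x A ≡ ∀x ¬A, De Morgan for ∧/∨):
  (\exists g\, \exists f\, (J(f,f) \lor J(g,g))) \lor (\forall a\, \neg T(a,a))
All bound variables are already distinct, so no renaming is needed.
Extract every quantifier outward, since the variables are now distinct and don't occur free across branches:
  \exists g\, \exists f\, \forall a\, (J(f,f) \lor J(g,g) \lor \neg T(a,a))
The quantifier \exists f sits under an even number of negations, so it remains existential.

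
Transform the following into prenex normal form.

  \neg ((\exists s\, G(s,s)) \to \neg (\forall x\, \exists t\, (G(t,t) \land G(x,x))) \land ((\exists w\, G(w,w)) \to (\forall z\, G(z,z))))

Eliminate → and ↔ using ¬ and ∨.
  \neg (\neg (\exists s\, G(s,s)) \lor \neg (\forall x\, \exists t\, (G(t,t) \land G(x,x))) \land (\neg (\exists w\, G(w,w)) \lor (\forall z\, G(z,z))))
Drive negations inward (¬∀x A ≡ ∃x ¬A, ¬∃x A ≡ ∀x ¬A, De Morgan for ∧/∨):
  (\exists s\, G(s,s)) \land ((\forall x\, \exists t\, (G(t,t) \land G(x,x))) \lor (\exists w\, G(w,w)) \land (\exists z\, \neg G(z,z)))
All bound variables are already distinct, so no renaming is needed.
Finally move all quantifiers to the prefix:
  \exists s\, \forall x\, \exists t\, \exists w\, \exists z\, (G(s,s) \land (G(t,t) \land G(x,x) \lor G(w,w) \land \neg G(z,z)))

\exists s\, \forall x\, \exists t\, \exists w\, \exists z\, (G(s,s) \land (G(t,t) \land G(x,x) \lor G(w,w) \land \neg G(z,z)))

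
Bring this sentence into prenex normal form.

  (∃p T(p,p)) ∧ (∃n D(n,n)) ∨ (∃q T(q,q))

∃p ∃n ∃q (T(p,p) ∧ D(n,n) ∨ T(q,q))

Finally move all quantifiers to the prefix:
  ∃p ∃n ∃q (T(p,p) ∧ D(n,n) ∨ T(q,q))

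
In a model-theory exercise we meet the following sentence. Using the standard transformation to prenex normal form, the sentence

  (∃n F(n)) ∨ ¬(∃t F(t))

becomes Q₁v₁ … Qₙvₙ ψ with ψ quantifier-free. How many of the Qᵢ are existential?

Move each ¬ inward, flipping quantifiers it crosses:
  (∃n F(n)) ∨ (∀t ¬F(t))
All bound variables are already distinct, so no renaming is needed.
Pull the quantifiers to the front (each side's bound variable is not free in the other side):
  ∃n ∀t (F(n) ∨ ¬F(t))
The prefix is ∃n ∀t: 1 universal, 1 existential.

1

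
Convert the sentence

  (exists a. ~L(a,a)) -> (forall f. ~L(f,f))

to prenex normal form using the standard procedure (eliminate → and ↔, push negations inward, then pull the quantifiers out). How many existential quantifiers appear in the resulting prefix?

First replace A → B with ¬A ∨ B.
  ~(exists a. ~L(a,a)) | (forall f. ~L(f,f))
Drive negations inward (¬∀x A ≡ ∃x ¬A, ¬∃x A ≡ ∀x ¬A, De Morgan for ∧/∨):
  (forall a. L(a,a)) | (forall f. ~L(f,f))
All bound variables are already distinct, so no renaming is needed.
Finally move all quantifiers to the prefix:
  forall a. forall f. (L(a,a) | ~L(f,f))
The prefix is forall a forall f: 2 universal, 0 existential.

0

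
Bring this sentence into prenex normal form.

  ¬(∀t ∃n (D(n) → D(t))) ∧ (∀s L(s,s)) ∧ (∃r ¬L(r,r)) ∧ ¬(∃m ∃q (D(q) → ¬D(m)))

Eliminate → and ↔ using ¬ and ∨.
  ¬(∀t ∃n (¬D(n) ∨ D(t))) ∧ (∀s L(s,s)) ∧ (∃r ¬L(r,r)) ∧ ¬(∃m ∃q (¬D(q) ∨ ¬D(m)))
Push ¬ through the quantifiers and connectives to reach negation normal form:
  (∃t ∀n (D(n) ∧ ¬D(t))) ∧ (∀s L(s,s)) ∧ (∃r ¬L(r,r)) ∧ (∀m ∀q (D(q) ∧ D(m)))
Pull the quantifiers to the front (each side's bound variable is not free in the other side):
  ∃t ∀n ∀s ∃r ∀m ∀q (D(n) ∧ ¬D(t) ∧ L(s,s) ∧ ¬L(r,r) ∧ D(q) ∧ D(m))

∃t ∀n ∀s ∃r ∀m ∀q (D(n) ∧ ¬D(t) ∧ L(s,s) ∧ ¬L(r,r) ∧ D(q) ∧ D(m))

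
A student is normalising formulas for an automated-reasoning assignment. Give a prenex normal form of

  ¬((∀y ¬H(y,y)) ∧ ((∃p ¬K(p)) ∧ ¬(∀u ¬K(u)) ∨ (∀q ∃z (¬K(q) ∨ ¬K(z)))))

∃y ∀p ∀u ∃q ∀z (H(y,y) ∨ (K(p) ∨ ¬K(u)) ∧ K(q) ∧ K(z))

Move each ¬ inward, flipping quantifiers it crosses:
  (∃y H(y,y)) ∨ ((∀p K(p)) ∨ (∀u ¬K(u))) ∧ (∃q ∀z (K(q) ∧ K(z)))
All bound variables are already distinct, so no renaming is needed.
Extract every quantifier outward, since the variables are now distinct and don't occur free across branches:
  ∃y ∀p ∀u ∃q ∀z (H(y,y) ∨ (K(p) ∨ ¬K(u)) ∧ K(q) ∧ K(z))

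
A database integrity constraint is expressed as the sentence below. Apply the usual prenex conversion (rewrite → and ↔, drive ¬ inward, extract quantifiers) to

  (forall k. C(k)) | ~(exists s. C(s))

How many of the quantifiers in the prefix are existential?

0

Push ¬ through the quantifiers and connectives to reach negation normal form:
  (forall k. C(k)) | (forall s. ~C(s))
All bound variables are already distinct, so no renaming is needed.
Pull the quantifiers to the front (each side's bound variable is not free in the other side):
  forall k. forall s. (C(k) | ~C(s))
The prefix is forall k forall s: 2 universal, 0 existential.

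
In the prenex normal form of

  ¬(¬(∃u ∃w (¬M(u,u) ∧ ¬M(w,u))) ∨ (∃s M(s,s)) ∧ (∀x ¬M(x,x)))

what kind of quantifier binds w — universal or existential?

existential

Move each ¬ inward, flipping quantifiers it crosses:
  (∃u ∃w (¬M(u,u) ∧ ¬M(w,u))) ∧ ((∀s ¬M(s,s)) ∨ (∃x M(x,x)))
Pull the quantifiers to the front (each side's bound variable is not free in the other side):
  ∃u ∃w ∀s ∃x (¬M(u,u) ∧ ¬M(w,u) ∧ (¬M(s,s) ∨ M(x,x)))
The quantifier ∃w sits under an even number of negations, so it remains existential.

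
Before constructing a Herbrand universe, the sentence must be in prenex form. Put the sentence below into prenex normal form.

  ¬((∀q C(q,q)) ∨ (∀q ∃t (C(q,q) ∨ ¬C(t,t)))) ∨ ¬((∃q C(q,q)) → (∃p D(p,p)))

∃q ∃x ∀t ∃c ∀p (¬C(q,q) ∧ ¬C(x,x) ∧ C(t,t) ∨ C(c,c) ∧ ¬D(p,p))

Eliminate → and ↔ using ¬ and ∨.
  ¬((∀q C(q,q)) ∨ (∀q ∃t (C(q,q) ∨ ¬C(t,t)))) ∨ ¬(¬(∃q C(q,q)) ∨ (∃p D(p,p)))
Move each ¬ inward, flipping quantifiers it crosses:
  (∃q ¬C(q,q)) ∧ (∃q ∀t (¬C(q,q) ∧ C(t,t))) ∨ (∃q C(q,q)) ∧ (∀p ¬D(p,p))
Standardize variables apart so no two quantifiers bind the same name: q↦x, q↦c.
  (∃q ¬C(q,q)) ∧ (∃x ∀t (¬C(x,x) ∧ C(t,t))) ∨ (∃c C(c,c)) ∧ (∀p ¬D(p,p))
Finally move all quantifiers to the prefix:
  ∃q ∃x ∀t ∃c ∀p (¬C(q,q) ∧ ¬C(x,x) ∧ C(t,t) ∨ C(c,c) ∧ ¬D(p,p))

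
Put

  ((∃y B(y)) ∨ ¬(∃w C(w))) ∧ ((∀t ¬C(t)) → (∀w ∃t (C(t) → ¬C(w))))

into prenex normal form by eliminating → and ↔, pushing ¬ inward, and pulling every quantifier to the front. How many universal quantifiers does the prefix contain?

First replace A → B with ¬A ∨ B.
  ((∃y B(y)) ∨ ¬(∃w C(w))) ∧ (¬(∀t ¬C(t)) ∨ (∀w ∃t (¬C(t) ∨ ¬C(w))))
Move each ¬ inward, flipping quantifiers it crosses:
  ((∃y B(y)) ∨ (∀w ¬C(w))) ∧ ((∃t C(t)) ∨ (∀w ∃t (¬C(t) ∨ ¬C(w))))
Rename bound variables to avoid capture: w↦b, t↦v.
  ((∃y B(y)) ∨ (∀w ¬C(w))) ∧ ((∃t C(t)) ∨ (∀b ∃v (¬C(v) ∨ ¬C(b))))
Pull the quantifiers to the front (each side's bound variable is not free in the other side):
  ∃y ∀w ∃t ∀b ∃v ((B(y) ∨ ¬C(w)) ∧ (C(t) ∨ ¬C(v) ∨ ¬C(b)))
The prefix is ∃y ∀w ∃t ∀b ∃v: 2 universal, 3 existential.

2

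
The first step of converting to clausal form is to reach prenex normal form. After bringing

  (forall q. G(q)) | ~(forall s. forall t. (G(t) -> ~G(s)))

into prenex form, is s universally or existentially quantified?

existential

Rewrite implications/biconditionals: A → B as ¬A ∨ B.
  (forall q. G(q)) | ~(forall s. forall t. (~G(t) | ~G(s)))
Drive negations inward (¬∀x A ≡ ∃x ¬A, ¬∃x A ≡ ∀x ¬A, De Morgan for ∧/∨):
  (forall q. G(q)) | (exists s. exists t. (G(t) & G(s)))
All bound variables are already distinct, so no renaming is needed.
Pull the quantifiers to the front (each side's bound variable is not free in the other side):
  forall q. exists s. exists t. (G(q) | G(t) & G(s))
The quantifier forall s sits under an odd number of negations (counting the antecedent side of each →), so it flips to exists s.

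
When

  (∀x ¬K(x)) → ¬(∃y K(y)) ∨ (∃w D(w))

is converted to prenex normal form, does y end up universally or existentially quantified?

Eliminate → and ↔ using ¬ and ∨.
  ¬(∀x ¬K(x)) ∨ ¬(∃y K(y)) ∨ (∃w D(w))
Move each ¬ inward, flipping quantifiers it crosses:
  (∃x K(x)) ∨ (∀y ¬K(y)) ∨ (∃w D(w))
Pull the quantifiers to the front (each side's bound variable is not free in the other side):
  ∃x ∀y ∃w (K(x) ∨ ¬K(y) ∨ D(w))
The quantifier ∃y sits under an odd number of negations (counting the antecedent side of each →), so it flips to ∀y.

universal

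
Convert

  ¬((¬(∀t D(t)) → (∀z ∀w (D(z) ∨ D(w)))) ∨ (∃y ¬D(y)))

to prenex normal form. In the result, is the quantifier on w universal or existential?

Rewrite implications/biconditionals: A → B as ¬A ∨ B.
  ¬(¬¬(∀t D(t)) ∨ (∀z ∀w (D(z) ∨ D(w))) ∨ (∃y ¬D(y)))
Push ¬ through the quantifiers and connectives to reach negation normal form:
  (∃t ¬D(t)) ∧ (∃z ∃w (¬D(z) ∧ ¬D(w))) ∧ (∀y D(y))
All bound variables are already distinct, so no renaming is needed.
Extract every quantifier outward, since the variables are now distinct and don't occur free across branches:
  ∃t ∃z ∃w ∀y (¬D(t) ∧ ¬D(z) ∧ ¬D(w) ∧ D(y))
The quantifier ∀w sits under an odd number of negations (counting the antecedent side of each →), so it flips to ∃w.

existential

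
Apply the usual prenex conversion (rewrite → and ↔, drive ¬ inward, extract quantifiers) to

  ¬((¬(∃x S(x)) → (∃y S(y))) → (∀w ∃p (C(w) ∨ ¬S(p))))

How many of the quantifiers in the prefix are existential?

Eliminate → and ↔ using ¬ and ∨.
  ¬(¬(¬¬(∃x S(x)) ∨ (∃y S(y))) ∨ (∀w ∃p (C(w) ∨ ¬S(p))))
Drive negations inward (¬∀x A ≡ ∃x ¬A, ¬∃x A ≡ ∀x ¬A, De Morgan for ∧/∨):
  ((∃x S(x)) ∨ (∃y S(y))) ∧ (∃w ∀p (¬C(w) ∧ S(p)))
All bound variables are already distinct, so no renaming is needed.
Finally move all quantifiers to the prefix:
  ∃x ∃y ∃w ∀p ((S(x) ∨ S(y)) ∧ ¬C(w) ∧ S(p))
The prefix is ∃x ∃y ∃w ∀p: 1 universal, 3 existential.

3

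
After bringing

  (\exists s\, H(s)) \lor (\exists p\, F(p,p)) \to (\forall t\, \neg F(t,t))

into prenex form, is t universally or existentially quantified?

Eliminate → and ↔ using ¬ and ∨.
  \neg ((\exists s\, H(s)) \lor (\exists p\, F(p,p))) \lor (\forall t\, \neg F(t,t))
Move each ¬ inward, flipping quantifiers it crosses:
  (\forall s\, \neg H(s)) \land (\forall p\, \neg F(p,p)) \lor (\forall t\, \neg F(t,t))
All bound variables are already distinct, so no renaming is needed.
Extract every quantifier outward, since the variables are now distinct and don't occur free across branches:
  \forall s\, \forall p\, \forall t\, (\neg H(s) \land \neg F(p,p) \lor \neg F(t,t))
The quantifier \forall t sits under an even number of negations (counting the antecedent side of each →), so it remains universal.

universal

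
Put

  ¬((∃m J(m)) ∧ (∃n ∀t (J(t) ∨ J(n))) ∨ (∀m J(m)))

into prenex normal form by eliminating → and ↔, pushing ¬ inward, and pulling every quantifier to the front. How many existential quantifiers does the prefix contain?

Drive negations inward (¬∀x A ≡ ∃x ¬A, ¬∃x A ≡ ∀x ¬A, De Morgan for ∧/∨):
  ((∀m ¬J(m)) ∨ (∀n ∃t (¬J(t) ∧ ¬J(n)))) ∧ (∃m ¬J(m))
Standardize variables apart so no two quantifiers bind the same name: m↦v1.
  ((∀m ¬J(m)) ∨ (∀n ∃t (¬J(t) ∧ ¬J(n)))) ∧ (∃v1 ¬J(v1))
Finally move all quantifiers to the prefix:
  ∀m ∀n ∃t ∃v1 ((¬J(m) ∨ ¬J(t) ∧ ¬J(n)) ∧ ¬J(v1))
The prefix is ∀m ∀n ∃t ∃v1: 2 universal, 2 existential.

2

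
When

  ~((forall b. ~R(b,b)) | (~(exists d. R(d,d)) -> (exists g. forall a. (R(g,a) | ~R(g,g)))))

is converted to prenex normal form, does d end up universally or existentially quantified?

Eliminate → and ↔ using ¬ and ∨.
  ~((forall b. ~R(b,b)) | ~~(exists d. R(d,d)) | (exists g. forall a. (R(g,a) | ~R(g,g))))
Drive negations inward (¬∀x A ≡ ∃x ¬A, ¬∃x A ≡ ∀x ¬A, De Morgan for ∧/∨):
  (exists b. R(b,b)) & (forall d. ~R(d,d)) & (forall g. exists a. (~R(g,a) & R(g,g)))
Extract every quantifier outward, since the variables are now distinct and don't occur free across branches:
  exists b. forall d. forall g. exists a. (R(b,b) & ~R(d,d) & ~R(g,a) & R(g,g))
The quantifier exists d sits under an odd number of negations (counting the antecedent side of each →), so it flips to forall d.

universal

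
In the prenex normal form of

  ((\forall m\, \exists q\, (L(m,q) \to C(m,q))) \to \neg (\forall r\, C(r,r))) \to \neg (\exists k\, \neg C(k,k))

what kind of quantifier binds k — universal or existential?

universal

Eliminate → and ↔ using ¬ and ∨.
  \neg (\neg (\forall m\, \exists q\, (\neg L(m,q) \lor C(m,q))) \lor \neg (\forall r\, C(r,r))) \lor \neg (\exists k\, \neg C(k,k))
Push ¬ through the quantifiers and connectives to reach negation normal form:
  (\forall m\, \exists q\, (\neg L(m,q) \lor C(m,q))) \land (\forall r\, C(r,r)) \lor (\forall k\, C(k,k))
All bound variables are already distinct, so no renaming is needed.
Extract every quantifier outward, since the variables are now distinct and don't occur free across branches:
  \forall m\, \exists q\, \forall r\, \forall k\, ((\neg L(m,q) \lor C(m,q)) \land C(r,r) \lor C(k,k))
The quantifier \exists k sits under an odd number of negations (counting the antecedent side of each →), so it flips to \forall k.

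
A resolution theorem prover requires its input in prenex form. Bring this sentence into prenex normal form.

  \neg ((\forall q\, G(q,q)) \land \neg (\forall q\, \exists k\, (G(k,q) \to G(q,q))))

First replace A → B with ¬A ∨ B.
  \neg ((\forall q\, G(q,q)) \land \neg (\forall q\, \exists k\, (\neg G(k,q) \lor G(q,q))))
Drive negations inward (¬∀x A ≡ ∃x ¬A, ¬∃x A ≡ ∀x ¬A, De Morgan for ∧/∨):
  (\exists q\, \neg G(q,q)) \lor (\forall q\, \exists k\, (\neg G(k,q) \lor G(q,q)))
Rename bound variables to avoid capture: q↦x.
  (\exists q\, \neg G(q,q)) \lor (\forall x\, \exists k\, (\neg G(k,x) \lor G(x,x)))
Finally move all quantifiers to the prefix:
  \exists q\, \forall x\, \exists k\, (\neg G(q,q) \lor \neg G(k,x) \lor G(x,x))

\exists q\, \forall x\, \exists k\, (\neg G(q,q) \lor \neg G(k,x) \lor G(x,x))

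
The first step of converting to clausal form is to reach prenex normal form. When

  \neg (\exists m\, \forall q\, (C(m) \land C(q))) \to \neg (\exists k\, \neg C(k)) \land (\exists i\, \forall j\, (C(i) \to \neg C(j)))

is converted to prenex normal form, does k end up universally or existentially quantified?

universal

Rewrite implications/biconditionals: A → B as ¬A ∨ B.
  \neg \neg (\exists m\, \forall q\, (C(m) \land C(q))) \lor \neg (\exists k\, \neg C(k)) \land (\exists i\, \forall j\, (\neg C(i) \lor \neg C(j)))
Drive negations inward (¬∀x A ≡ ∃x ¬A, ¬∃x A ≡ ∀x ¬A, De Morgan for ∧/∨):
  (\exists m\, \forall q\, (C(m) \land C(q))) \lor (\forall k\, C(k)) \land (\exists i\, \forall j\, (\neg C(i) \lor \neg C(j)))
All bound variables are already distinct, so no renaming is needed.
Finally move all quantifiers to the prefix:
  \exists m\, \forall q\, \forall k\, \exists i\, \forall j\, (C(m) \land C(q) \lor C(k) \land (\neg C(i) \lor \neg C(j)))
The quantifier \exists k sits under an odd number of negations (counting the antecedent side of each →), so it flips to \forall k.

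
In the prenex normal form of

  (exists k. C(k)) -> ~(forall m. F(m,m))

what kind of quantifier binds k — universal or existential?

Eliminate → and ↔ using ¬ and ∨.
  ~(exists k. C(k)) | ~(forall m. F(m,m))
Move each ¬ inward, flipping quantifiers it crosses:
  (forall k. ~C(k)) | (exists m. ~F(m,m))
All bound variables are already distinct, so no renaming is needed.
Pull the quantifiers to the front (each side's bound variable is not free in the other side):
  forall k. exists m. (~C(k) | ~F(m,m))
The quantifier exists k sits under an odd number of negations (counting the antecedent side of each →), so it flips to forall k.

universal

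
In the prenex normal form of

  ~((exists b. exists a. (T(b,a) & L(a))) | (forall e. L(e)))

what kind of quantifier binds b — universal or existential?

Move each ¬ inward, flipping quantifiers it crosses:
  (forall b. forall a. (~T(b,a) | ~L(a))) & (exists e. ~L(e))
All bound variables are already distinct, so no renaming is needed.
Extract every quantifier outward, since the variables are now distinct and don't occur free across branches:
  forall b. forall a. exists e. ((~T(b,a) | ~L(a)) & ~L(e))
The quantifier exists b sits under an odd number of negations, so it flips to forall b.

universal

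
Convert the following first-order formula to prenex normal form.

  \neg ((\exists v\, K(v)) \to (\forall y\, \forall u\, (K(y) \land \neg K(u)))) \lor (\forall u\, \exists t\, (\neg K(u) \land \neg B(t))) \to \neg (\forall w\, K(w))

\forall v\, \forall y\, \forall u\, \exists p\, \forall t\, \exists w\, ((\neg K(v) \lor K(y) \land \neg K(u)) \land (K(p) \lor B(t)) \lor \neg K(w))

First replace A → B with ¬A ∨ B.
  \neg (\neg (\neg (\exists v\, K(v)) \lor (\forall y\, \forall u\, (K(y) \land \neg K(u)))) \lor (\forall u\, \exists t\, (\neg K(u) \land \neg B(t)))) \lor \neg (\forall w\, K(w))
Push ¬ through the quantifiers and connectives to reach negation normal form:
  ((\forall v\, \neg K(v)) \lor (\forall y\, \forall u\, (K(y) \land \neg K(u)))) \land (\exists u\, \forall t\, (K(u) \lor B(t))) \lor (\exists w\, \neg K(w))
Give each quantifier a distinct variable: u↦p.
  ((\forall v\, \neg K(v)) \lor (\forall y\, \forall u\, (K(y) \land \neg K(u)))) \land (\exists p\, \forall t\, (K(p) \lor B(t))) \lor (\exists w\, \neg K(w))
Extract every quantifier outward, since the variables are now distinct and don't occur free across branches:
  \forall v\, \forall y\, \forall u\, \exists p\, \forall t\, \exists w\, ((\neg K(v) \lor K(y) \land \neg K(u)) \land (K(p) \lor B(t)) \lor \neg K(w))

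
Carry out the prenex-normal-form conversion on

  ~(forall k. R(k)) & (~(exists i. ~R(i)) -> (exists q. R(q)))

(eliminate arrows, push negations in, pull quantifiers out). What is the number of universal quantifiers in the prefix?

Rewrite implications/biconditionals: A → B as ¬A ∨ B.
  ~(forall k. R(k)) & (~~(exists i. ~R(i)) | (exists q. R(q)))
Drive negations inward (¬∀x A ≡ ∃x ¬A, ¬∃x A ≡ ∀x ¬A, De Morgan for ∧/∨):
  (exists k. ~R(k)) & ((exists i. ~R(i)) | (exists q. R(q)))
All bound variables are already distinct, so no renaming is needed.
Finally move all quantifiers to the prefix:
  exists k. exists i. exists q. (~R(k) & (~R(i) | R(q)))
The prefix is exists k exists i exists q: 0 universal, 3 existential.

0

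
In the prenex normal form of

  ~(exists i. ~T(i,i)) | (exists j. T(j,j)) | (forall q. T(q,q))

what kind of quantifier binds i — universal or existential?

universal

Move each ¬ inward, flipping quantifiers it crosses:
  (forall i. T(i,i)) | (exists j. T(j,j)) | (forall q. T(q,q))
All bound variables are already distinct, so no renaming is needed.
Extract every quantifier outward, since the variables are now distinct and don't occur free across branches:
  forall i. exists j. forall q. (T(i,i) | T(j,j) | T(q,q))
The quantifier exists i sits under an odd number of negations, so it flips to forall i.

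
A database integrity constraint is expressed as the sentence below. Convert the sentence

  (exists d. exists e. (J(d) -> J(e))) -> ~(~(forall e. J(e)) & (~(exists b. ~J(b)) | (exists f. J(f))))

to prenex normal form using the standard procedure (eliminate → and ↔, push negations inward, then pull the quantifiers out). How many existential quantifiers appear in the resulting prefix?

1

First replace A → B with ¬A ∨ B.
  ~(exists d. exists e. (~J(d) | J(e))) | ~(~(forall e. J(e)) & (~(exists b. ~J(b)) | (exists f. J(f))))
Drive negations inward (¬∀x A ≡ ∃x ¬A, ¬∃x A ≡ ∀x ¬A, De Morgan for ∧/∨):
  (forall d. forall e. (J(d) & ~J(e))) | (forall e. J(e)) | (exists b. ~J(b)) & (forall f. ~J(f))
Rename bound variables to avoid capture: e↦z1.
  (forall d. forall e. (J(d) & ~J(e))) | (forall z1. J(z1)) | (exists b. ~J(b)) & (forall f. ~J(f))
Extract every quantifier outward, since the variables are now distinct and don't occur free across branches:
  forall d. forall e. forall z1. exists b. forall f. (J(d) & ~J(e) | J(z1) | ~J(b) & ~J(f))
The prefix is forall d forall e forall z1 exists b forall f: 4 universal, 1 existential.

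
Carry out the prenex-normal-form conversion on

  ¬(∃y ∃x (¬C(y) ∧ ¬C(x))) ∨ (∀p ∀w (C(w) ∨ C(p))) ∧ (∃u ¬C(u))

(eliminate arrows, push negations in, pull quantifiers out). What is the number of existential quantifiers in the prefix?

1

Push ¬ through the quantifiers and connectives to reach negation normal form:
  (∀y ∀x (C(y) ∨ C(x))) ∨ (∀p ∀w (C(w) ∨ C(p))) ∧ (∃u ¬C(u))
Finally move all quantifiers to the prefix:
  ∀y ∀x ∀p ∀w ∃u (C(y) ∨ C(x) ∨ (C(w) ∨ C(p)) ∧ ¬C(u))
The prefix is ∀y ∀x ∀p ∀w ∃u: 4 universal, 1 existential.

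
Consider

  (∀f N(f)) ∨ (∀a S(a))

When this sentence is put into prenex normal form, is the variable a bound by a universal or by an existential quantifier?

All bound variables are already distinct, so no renaming is needed.
Extract every quantifier outward, since the variables are now distinct and don't occur free across branches:
  ∀f ∀a (N(f) ∨ S(a))
The quantifier ∀a sits under an even number of negations, so it remains universal.

universal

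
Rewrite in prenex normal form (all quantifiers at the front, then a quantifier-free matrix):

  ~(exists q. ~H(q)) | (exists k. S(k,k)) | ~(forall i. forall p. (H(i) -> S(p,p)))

forall q. exists k. exists i. exists p. (H(q) | S(k,k) | H(i) & ~S(p,p))

Rewrite implications/biconditionals: A → B as ¬A ∨ B.
  ~(exists q. ~H(q)) | (exists k. S(k,k)) | ~(forall i. forall p. (~H(i) | S(p,p)))
Move each ¬ inward, flipping quantifiers it crosses:
  (forall q. H(q)) | (exists k. S(k,k)) | (exists i. exists p. (H(i) & ~S(p,p)))
All bound variables are already distinct, so no renaming is needed.
Extract every quantifier outward, since the variables are now distinct and don't occur free across branches:
  forall q. exists k. exists i. exists p. (H(q) | S(k,k) | H(i) & ~S(p,p))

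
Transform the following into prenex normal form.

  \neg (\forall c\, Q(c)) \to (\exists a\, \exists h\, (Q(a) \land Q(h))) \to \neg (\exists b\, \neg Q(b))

Eliminate → and ↔ using ¬ and ∨.
  \neg \neg (\forall c\, Q(c)) \lor \neg (\exists a\, \exists h\, (Q(a) \land Q(h))) \lor \neg (\exists b\, \neg Q(b))
Move each ¬ inward, flipping quantifiers it crosses:
  (\forall c\, Q(c)) \lor (\forall a\, \forall h\, (\neg Q(a) \lor \neg Q(h))) \lor (\forall b\, Q(b))
All bound variables are already distinct, so no renaming is needed.
Finally move all quantifiers to the prefix:
  \forall c\, \forall a\, \forall h\, \forall b\, (Q(c) \lor \neg Q(a) \lor \neg Q(h) \lor Q(b))

\forall c\, \forall a\, \forall h\, \forall b\, (Q(c) \lor \neg Q(a) \lor \neg Q(h) \lor Q(b))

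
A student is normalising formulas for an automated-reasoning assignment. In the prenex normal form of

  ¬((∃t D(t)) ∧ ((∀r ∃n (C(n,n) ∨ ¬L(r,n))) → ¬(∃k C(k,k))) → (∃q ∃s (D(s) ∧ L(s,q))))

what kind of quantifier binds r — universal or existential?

existential

First replace A → B with ¬A ∨ B.
  ¬(¬((∃t D(t)) ∧ (¬(∀r ∃n (C(n,n) ∨ ¬L(r,n))) ∨ ¬(∃k C(k,k)))) ∨ (∃q ∃s (D(s) ∧ L(s,q))))
Drive negations inward (¬∀x A ≡ ∃x ¬A, ¬∃x A ≡ ∀x ¬A, De Morgan for ∧/∨):
  (∃t D(t)) ∧ ((∃r ∀n (¬C(n,n) ∧ L(r,n))) ∨ (∀k ¬C(k,k))) ∧ (∀q ∀s (¬D(s) ∨ ¬L(s,q)))
Extract every quantifier outward, since the variables are now distinct and don't occur free across branches:
  ∃t ∃r ∀n ∀k ∀q ∀s (D(t) ∧ (¬C(n,n) ∧ L(r,n) ∨ ¬C(k,k)) ∧ (¬D(s) ∨ ¬L(s,q)))
The quantifier ∀r sits under an odd number of negations (counting the antecedent side of each →), so it flips to ∃r.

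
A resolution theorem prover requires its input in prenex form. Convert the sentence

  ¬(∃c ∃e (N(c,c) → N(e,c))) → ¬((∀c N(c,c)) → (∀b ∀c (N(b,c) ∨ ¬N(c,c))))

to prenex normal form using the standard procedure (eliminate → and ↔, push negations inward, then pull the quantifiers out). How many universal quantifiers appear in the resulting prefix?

Eliminate → and ↔ using ¬ and ∨.
  ¬¬(∃c ∃e (¬N(c,c) ∨ N(e,c))) ∨ ¬(¬(∀c N(c,c)) ∨ (∀b ∀c (N(b,c) ∨ ¬N(c,c))))
Push ¬ through the quantifiers and connectives to reach negation normal form:
  (∃c ∃e (¬N(c,c) ∨ N(e,c))) ∨ (∀c N(c,c)) ∧ (∃b ∃c (¬N(b,c) ∧ N(c,c)))
Standardize variables apart so no two quantifiers bind the same name: c↦v, c↦t.
  (∃c ∃e (¬N(c,c) ∨ N(e,c))) ∨ (∀v N(v,v)) ∧ (∃b ∃t (¬N(b,t) ∧ N(t,t)))
Finally move all quantifiers to the prefix:
  ∃c ∃e ∀v ∃b ∃t (¬N(c,c) ∨ N(e,c) ∨ N(v,v) ∧ ¬N(b,t) ∧ N(t,t))
The prefix is ∃c ∃e ∀v ∃b ∃t: 1 universal, 4 existential.

1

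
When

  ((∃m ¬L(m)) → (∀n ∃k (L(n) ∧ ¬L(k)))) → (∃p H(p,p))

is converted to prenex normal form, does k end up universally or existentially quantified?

Eliminate → and ↔ using ¬ and ∨.
  ¬(¬(∃m ¬L(m)) ∨ (∀n ∃k (L(n) ∧ ¬L(k)))) ∨ (∃p H(p,p))
Push ¬ through the quantifiers and connectives to reach negation normal form:
  (∃m ¬L(m)) ∧ (∃n ∀k (¬L(n) ∨ L(k))) ∨ (∃p H(p,p))
Finally move all quantifiers to the prefix:
  ∃m ∃n ∀k ∃p (¬L(m) ∧ (¬L(n) ∨ L(k)) ∨ H(p,p))
The quantifier ∃k sits under an odd number of negations (counting the antecedent side of each →), so it flips to ∀k.

universal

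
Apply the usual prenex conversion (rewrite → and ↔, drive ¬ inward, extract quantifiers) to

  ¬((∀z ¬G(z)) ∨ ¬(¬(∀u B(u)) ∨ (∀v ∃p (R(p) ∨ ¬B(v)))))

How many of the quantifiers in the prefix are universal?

1

Drive negations inward (¬∀x A ≡ ∃x ¬A, ¬∃x A ≡ ∀x ¬A, De Morgan for ∧/∨):
  (∃z G(z)) ∧ ((∃u ¬B(u)) ∨ (∀v ∃p (R(p) ∨ ¬B(v))))
All bound variables are already distinct, so no renaming is needed.
Pull the quantifiers to the front (each side's bound variable is not free in the other side):
  ∃z ∃u ∀v ∃p (G(z) ∧ (¬B(u) ∨ R(p) ∨ ¬B(v)))
The prefix is ∃z ∃u ∀v ∃p: 1 universal, 3 existential.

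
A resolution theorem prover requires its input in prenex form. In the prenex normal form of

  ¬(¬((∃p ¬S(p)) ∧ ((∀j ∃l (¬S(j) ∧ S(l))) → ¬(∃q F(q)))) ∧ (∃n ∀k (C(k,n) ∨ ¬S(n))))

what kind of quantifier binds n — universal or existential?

universal

Rewrite implications/biconditionals: A → B as ¬A ∨ B.
  ¬(¬((∃p ¬S(p)) ∧ (¬(∀j ∃l (¬S(j) ∧ S(l))) ∨ ¬(∃q F(q)))) ∧ (∃n ∀k (C(k,n) ∨ ¬S(n))))
Move each ¬ inward, flipping quantifiers it crosses:
  (∃p ¬S(p)) ∧ ((∃j ∀l (S(j) ∨ ¬S(l))) ∨ (∀q ¬F(q))) ∨ (∀n ∃k (¬C(k,n) ∧ S(n)))
All bound variables are already distinct, so no renaming is needed.
Pull the quantifiers to the front (each side's bound variable is not free in the other side):
  ∃p ∃j ∀l ∀q ∀n ∃k (¬S(p) ∧ (S(j) ∨ ¬S(l) ∨ ¬F(q)) ∨ ¬C(k,n) ∧ S(n))
The quantifier ∃n sits under an odd number of negations (counting the antecedent side of each →), so it flips to ∀n.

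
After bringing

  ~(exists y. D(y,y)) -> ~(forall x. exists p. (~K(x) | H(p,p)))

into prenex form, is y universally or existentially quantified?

existential

Eliminate → and ↔ using ¬ and ∨.
  ~~(exists y. D(y,y)) | ~(forall x. exists p. (~K(x) | H(p,p)))
Push ¬ through the quantifiers and connectives to reach negation normal form:
  (exists y. D(y,y)) | (exists x. forall p. (K(x) & ~H(p,p)))
Finally move all quantifiers to the prefix:
  exists y. exists x. forall p. (D(y,y) | K(x) & ~H(p,p))
The quantifier exists y sits under an even number of negations (counting the antecedent side of each →), so it remains existential.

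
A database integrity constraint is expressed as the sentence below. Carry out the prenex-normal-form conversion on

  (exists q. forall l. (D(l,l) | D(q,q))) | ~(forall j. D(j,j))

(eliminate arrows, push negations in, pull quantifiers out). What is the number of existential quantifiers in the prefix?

Drive negations inward (¬∀x A ≡ ∃x ¬A, ¬∃x A ≡ ∀x ¬A, De Morgan for ∧/∨):
  (exists q. forall l. (D(l,l) | D(q,q))) | (exists j. ~D(j,j))
All bound variables are already distinct, so no renaming is needed.
Finally move all quantifiers to the prefix:
  exists q. forall l. exists j. (D(l,l) | D(q,q) | ~D(j,j))
The prefix is exists q forall l exists j: 1 universal, 2 existential.

2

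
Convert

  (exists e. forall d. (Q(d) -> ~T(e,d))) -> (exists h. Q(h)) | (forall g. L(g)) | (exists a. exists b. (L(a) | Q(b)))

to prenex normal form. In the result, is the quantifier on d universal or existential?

existential

Rewrite implications/biconditionals: A → B as ¬A ∨ B.
  ~(exists e. forall d. (~Q(d) | ~T(e,d))) | (exists h. Q(h)) | (forall g. L(g)) | (exists a. exists b. (L(a) | Q(b)))
Push ¬ through the quantifiers and connectives to reach negation normal form:
  (forall e. exists d. (Q(d) & T(e,d))) | (exists h. Q(h)) | (forall g. L(g)) | (exists a. exists b. (L(a) | Q(b)))
Pull the quantifiers to the front (each side's bound variable is not free in the other side):
  forall e. exists d. exists h. forall g. exists a. exists b. (Q(d) & T(e,d) | Q(h) | L(g) | L(a) | Q(b))
The quantifier forall d sits under an odd number of negations (counting the antecedent side of each →), so it flips to exists d.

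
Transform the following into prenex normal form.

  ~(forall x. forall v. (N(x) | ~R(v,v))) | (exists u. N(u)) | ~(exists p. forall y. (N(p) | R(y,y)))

Push ¬ through the quantifiers and connectives to reach negation normal form:
  (exists x. exists v. (~N(x) & R(v,v))) | (exists u. N(u)) | (forall p. exists y. (~N(p) & ~R(y,y)))
Finally move all quantifiers to the prefix:
  exists x. exists v. exists u. forall p. exists y. (~N(x) & R(v,v) | N(u) | ~N(p) & ~R(y,y))

exists x. exists v. exists u. forall p. exists y. (~N(x) & R(v,v) | N(u) | ~N(p) & ~R(y,y))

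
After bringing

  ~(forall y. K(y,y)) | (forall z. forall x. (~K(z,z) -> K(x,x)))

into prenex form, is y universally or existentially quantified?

existential

Rewrite implications/biconditionals: A → B as ¬A ∨ B.
  ~(forall y. K(y,y)) | (forall z. forall x. (~~K(z,z) | K(x,x)))
Move each ¬ inward, flipping quantifiers it crosses:
  (exists y. ~K(y,y)) | (forall z. forall x. (K(z,z) | K(x,x)))
All bound variables are already distinct, so no renaming is needed.
Extract every quantifier outward, since the variables are now distinct and don't occur free across branches:
  exists y. forall z. forall x. (~K(y,y) | K(z,z) | K(x,x))
The quantifier forall y sits under an odd number of negations (counting the antecedent side of each →), so it flips to exists y.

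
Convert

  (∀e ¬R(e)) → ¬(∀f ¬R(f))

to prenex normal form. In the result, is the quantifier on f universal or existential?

existential

Rewrite implications/biconditionals: A → B as ¬A ∨ B.
  ¬(∀e ¬R(e)) ∨ ¬(∀f ¬R(f))
Move each ¬ inward, flipping quantifiers it crosses:
  (∃e R(e)) ∨ (∃f R(f))
Pull the quantifiers to the front (each side's bound variable is not free in the other side):
  ∃e ∃f (R(e) ∨ R(f))
The quantifier ∀f sits under an odd number of negations (counting the antecedent side of each →), so it flips to ∃f.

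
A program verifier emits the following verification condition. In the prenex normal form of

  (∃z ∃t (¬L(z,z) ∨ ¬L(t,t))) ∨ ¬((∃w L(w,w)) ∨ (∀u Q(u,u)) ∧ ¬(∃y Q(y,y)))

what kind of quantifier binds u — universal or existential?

Push ¬ through the quantifiers and connectives to reach negation normal form:
  (∃z ∃t (¬L(z,z) ∨ ¬L(t,t))) ∨ (∀w ¬L(w,w)) ∧ ((∃u ¬Q(u,u)) ∨ (∃y Q(y,y)))
All bound variables are already distinct, so no renaming is needed.
Pull the quantifiers to the front (each side's bound variable is not free in the other side):
  ∃z ∃t ∀w ∃u ∃y (¬L(z,z) ∨ ¬L(t,t) ∨ ¬L(w,w) ∧ (¬Q(u,u) ∨ Q(y,y)))
The quantifier ∀u sits under an odd number of negations, so it flips to ∃u.

existential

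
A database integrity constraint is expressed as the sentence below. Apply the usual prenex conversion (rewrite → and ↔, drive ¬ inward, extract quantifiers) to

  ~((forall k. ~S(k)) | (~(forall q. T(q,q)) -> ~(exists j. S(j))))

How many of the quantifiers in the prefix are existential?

3

Eliminate → and ↔ using ¬ and ∨.
  ~((forall k. ~S(k)) | ~~(forall q. T(q,q)) | ~(exists j. S(j)))
Drive negations inward (¬∀x A ≡ ∃x ¬A, ¬∃x A ≡ ∀x ¬A, De Morgan for ∧/∨):
  (exists k. S(k)) & (exists q. ~T(q,q)) & (exists j. S(j))
All bound variables are already distinct, so no renaming is needed.
Pull the quantifiers to the front (each side's bound variable is not free in the other side):
  exists k. exists q. exists j. (S(k) & ~T(q,q) & S(j))
The prefix is exists k exists q exists j: 0 universal, 3 existential.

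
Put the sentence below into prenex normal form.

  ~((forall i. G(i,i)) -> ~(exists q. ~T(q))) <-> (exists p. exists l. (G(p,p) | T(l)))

Rewrite implications/biconditionals: A → B as ¬A ∨ B; A ↔ B as (¬A ∨ B) ∧ (¬B ∨ A).
  (~~(~(forall i. G(i,i)) | ~(exists q. ~T(q))) | (exists p. exists l. (G(p,p) | T(l)))) & (~(exists p. exists l. (G(p,p) | T(l))) | ~(~(forall i. G(i,i)) | ~(exists q. ~T(q))))
Push ¬ through the quantifiers and connectives to reach negation normal form:
  ((exists i. ~G(i,i)) | (forall q. T(q)) | (exists p. exists l. (G(p,p) | T(l)))) & ((forall p. forall l. (~G(p,p) & ~T(l))) | (forall i. G(i,i)) & (exists q. ~T(q)))
Give each quantifier a distinct variable: p↦y1, l↦y, i↦x1, q↦x.
  ((exists i. ~G(i,i)) | (forall q. T(q)) | (exists p. exists l. (G(p,p) | T(l)))) & ((forall y1. forall y. (~G(y1,y1) & ~T(y))) | (forall x1. G(x1,x1)) & (exists x. ~T(x)))
Extract every quantifier outward, since the variables are now distinct and don't occur free across branches:
  exists i. forall q. exists p. exists l. forall y1. forall y. forall x1. exists x. ((~G(i,i) | T(q) | G(p,p) | T(l)) & (~G(y1,y1) & ~T(y) | G(x1,x1) & ~T(x)))

exists i. forall q. exists p. exists l. forall y1. forall y. forall x1. exists x. ((~G(i,i) | T(q) | G(p,p) | T(l)) & (~G(y1,y1) & ~T(y) | G(x1,x1) & ~T(x)))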